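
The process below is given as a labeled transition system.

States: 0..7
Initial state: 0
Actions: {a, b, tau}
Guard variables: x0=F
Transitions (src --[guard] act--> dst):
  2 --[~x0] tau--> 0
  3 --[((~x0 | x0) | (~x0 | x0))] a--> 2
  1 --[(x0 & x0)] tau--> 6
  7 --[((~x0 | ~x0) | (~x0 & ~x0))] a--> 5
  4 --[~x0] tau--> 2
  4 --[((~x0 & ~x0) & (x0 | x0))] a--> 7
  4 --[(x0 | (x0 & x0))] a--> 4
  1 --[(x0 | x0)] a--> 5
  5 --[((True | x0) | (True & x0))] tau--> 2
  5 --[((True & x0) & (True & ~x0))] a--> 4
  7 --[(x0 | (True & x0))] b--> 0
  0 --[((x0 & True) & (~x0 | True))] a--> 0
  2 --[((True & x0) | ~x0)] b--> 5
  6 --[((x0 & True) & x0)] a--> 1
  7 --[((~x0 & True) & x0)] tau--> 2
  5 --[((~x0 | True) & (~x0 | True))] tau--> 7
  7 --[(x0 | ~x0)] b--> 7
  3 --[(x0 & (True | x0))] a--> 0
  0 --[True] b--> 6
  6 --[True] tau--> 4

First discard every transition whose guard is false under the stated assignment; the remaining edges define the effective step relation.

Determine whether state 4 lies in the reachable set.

10 transition(s) survive guard evaluation.
Layer 0: {0}
Layer 1: {6}  cumulative {0,6}
Layer 2: {4}  cumulative {0,4,6}
Layer 3: {2}  cumulative {0,2,4,6}
Layer 4: {5}  cumulative {0,2,4,5,6}
Layer 5: {7}  cumulative {0,2,4,5,6,7}
Reachable = {0,2,4,5,6,7}
trace reaching 4: b·tau

Answer: REACHABLE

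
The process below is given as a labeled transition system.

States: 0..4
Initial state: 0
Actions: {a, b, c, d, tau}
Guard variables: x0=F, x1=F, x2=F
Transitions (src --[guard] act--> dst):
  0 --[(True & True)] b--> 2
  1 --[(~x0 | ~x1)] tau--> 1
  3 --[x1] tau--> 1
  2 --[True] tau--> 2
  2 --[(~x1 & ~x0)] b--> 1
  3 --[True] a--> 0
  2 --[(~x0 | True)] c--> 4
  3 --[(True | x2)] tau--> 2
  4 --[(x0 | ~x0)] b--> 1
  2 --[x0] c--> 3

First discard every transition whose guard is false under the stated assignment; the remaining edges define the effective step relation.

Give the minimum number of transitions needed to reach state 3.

Answer: UNREACHABLE

Trace:
Layered search for 3:
  Layer 0: {0}
  Layer 1: {2}
  Layer 2: {1,4}
3 never appears.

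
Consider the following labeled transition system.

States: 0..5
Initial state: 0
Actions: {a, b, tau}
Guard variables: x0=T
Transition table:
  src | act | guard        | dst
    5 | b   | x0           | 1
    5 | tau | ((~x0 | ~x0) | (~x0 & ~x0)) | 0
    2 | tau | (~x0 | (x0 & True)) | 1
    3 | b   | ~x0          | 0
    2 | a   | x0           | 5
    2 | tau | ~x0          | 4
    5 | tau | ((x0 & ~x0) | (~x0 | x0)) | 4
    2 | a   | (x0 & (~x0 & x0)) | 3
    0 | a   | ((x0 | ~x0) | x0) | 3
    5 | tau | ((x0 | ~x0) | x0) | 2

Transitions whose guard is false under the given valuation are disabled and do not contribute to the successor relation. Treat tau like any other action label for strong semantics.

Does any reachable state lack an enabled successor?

Reach set: {0,3}
  0: a→3  [deg 1]
  3: ∅  [STUCK]
Path to 3: a

Answer: DEADLOCK at state 3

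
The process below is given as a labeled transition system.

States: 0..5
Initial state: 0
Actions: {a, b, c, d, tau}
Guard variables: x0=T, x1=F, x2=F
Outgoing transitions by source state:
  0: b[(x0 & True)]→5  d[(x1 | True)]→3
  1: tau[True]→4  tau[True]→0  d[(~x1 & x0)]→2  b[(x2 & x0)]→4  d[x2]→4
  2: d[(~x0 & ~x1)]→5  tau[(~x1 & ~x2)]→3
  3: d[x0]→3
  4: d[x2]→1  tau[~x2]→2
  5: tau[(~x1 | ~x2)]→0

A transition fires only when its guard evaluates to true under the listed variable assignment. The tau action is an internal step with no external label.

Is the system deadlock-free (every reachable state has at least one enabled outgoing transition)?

Reach set: {0,3,5}
  0: b→5  d→3  [2 exit(s)]
  3: d→3  [1 exit(s)]
  5: tau→0  [1 exit(s)]

Answer: DEADLOCK-FREE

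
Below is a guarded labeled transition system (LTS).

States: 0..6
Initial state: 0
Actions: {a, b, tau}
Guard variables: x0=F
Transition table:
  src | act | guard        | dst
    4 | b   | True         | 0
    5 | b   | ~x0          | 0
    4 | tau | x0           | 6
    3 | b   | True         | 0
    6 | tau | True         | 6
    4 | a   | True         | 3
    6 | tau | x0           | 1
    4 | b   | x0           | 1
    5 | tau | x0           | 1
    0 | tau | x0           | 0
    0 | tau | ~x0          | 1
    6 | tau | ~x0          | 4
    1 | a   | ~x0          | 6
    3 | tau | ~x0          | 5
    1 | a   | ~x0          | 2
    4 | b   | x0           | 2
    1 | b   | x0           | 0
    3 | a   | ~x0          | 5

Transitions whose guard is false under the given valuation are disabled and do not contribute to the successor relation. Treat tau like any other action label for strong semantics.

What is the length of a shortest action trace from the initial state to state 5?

Layered search for 5:
  depth 0: {0}
  depth 1: {1}
  depth 2: {2,6}
  depth 3: {4}
  depth 4: {3}
  depth 5: {5}
5 enters at depth 5; path tau·a·tau·a·a

Answer: 5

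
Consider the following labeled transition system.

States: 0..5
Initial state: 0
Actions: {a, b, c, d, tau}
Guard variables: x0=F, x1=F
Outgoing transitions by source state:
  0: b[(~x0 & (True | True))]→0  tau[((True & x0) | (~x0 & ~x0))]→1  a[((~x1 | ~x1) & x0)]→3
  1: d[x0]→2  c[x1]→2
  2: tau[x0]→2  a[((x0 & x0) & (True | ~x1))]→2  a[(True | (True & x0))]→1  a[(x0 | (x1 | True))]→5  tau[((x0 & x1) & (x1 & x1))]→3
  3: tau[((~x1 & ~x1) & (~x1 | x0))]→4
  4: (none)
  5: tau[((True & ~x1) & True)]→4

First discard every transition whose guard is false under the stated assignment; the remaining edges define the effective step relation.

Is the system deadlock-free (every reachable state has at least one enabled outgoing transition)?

Reach set: {0,1}
  0: b→0  tau→1  [deg 2]
  1: ∅  [no exit]
witness 1: tau

Answer: DEADLOCK at state 1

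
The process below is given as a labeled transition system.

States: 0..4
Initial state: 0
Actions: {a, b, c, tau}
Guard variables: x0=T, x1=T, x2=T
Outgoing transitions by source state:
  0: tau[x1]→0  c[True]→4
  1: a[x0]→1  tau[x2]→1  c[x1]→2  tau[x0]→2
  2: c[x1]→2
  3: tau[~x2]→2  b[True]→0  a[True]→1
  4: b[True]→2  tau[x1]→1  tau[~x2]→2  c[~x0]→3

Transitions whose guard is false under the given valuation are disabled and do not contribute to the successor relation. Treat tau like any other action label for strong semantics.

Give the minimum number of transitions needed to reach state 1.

Breadth-first toward 1:
  L0 = {0}
  L1 = {4}
  L2 = {1,2}
depth(1)=2, e.g. c·tau

Answer: 2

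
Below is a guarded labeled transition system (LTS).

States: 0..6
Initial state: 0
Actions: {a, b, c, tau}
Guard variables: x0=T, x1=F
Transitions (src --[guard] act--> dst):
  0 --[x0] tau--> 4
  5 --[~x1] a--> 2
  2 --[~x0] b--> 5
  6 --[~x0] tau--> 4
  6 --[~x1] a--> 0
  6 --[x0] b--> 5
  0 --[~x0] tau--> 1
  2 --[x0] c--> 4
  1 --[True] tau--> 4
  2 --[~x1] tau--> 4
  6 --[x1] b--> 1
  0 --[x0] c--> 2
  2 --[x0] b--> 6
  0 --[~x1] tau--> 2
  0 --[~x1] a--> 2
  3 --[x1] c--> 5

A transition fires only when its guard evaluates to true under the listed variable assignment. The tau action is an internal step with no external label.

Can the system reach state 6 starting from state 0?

After dropping false guards: 11 live edges.
Layer 0: {0}
Layer 1: {2,4}  cumulative {0,2,4}
Layer 2: {6}  cumulative {0,2,4,6}
Layer 3: {5}  cumulative {0,2,4,5,6}
R = {0,2,4,5,6}
trace reaching 6: tau·b

Answer: REACHABLE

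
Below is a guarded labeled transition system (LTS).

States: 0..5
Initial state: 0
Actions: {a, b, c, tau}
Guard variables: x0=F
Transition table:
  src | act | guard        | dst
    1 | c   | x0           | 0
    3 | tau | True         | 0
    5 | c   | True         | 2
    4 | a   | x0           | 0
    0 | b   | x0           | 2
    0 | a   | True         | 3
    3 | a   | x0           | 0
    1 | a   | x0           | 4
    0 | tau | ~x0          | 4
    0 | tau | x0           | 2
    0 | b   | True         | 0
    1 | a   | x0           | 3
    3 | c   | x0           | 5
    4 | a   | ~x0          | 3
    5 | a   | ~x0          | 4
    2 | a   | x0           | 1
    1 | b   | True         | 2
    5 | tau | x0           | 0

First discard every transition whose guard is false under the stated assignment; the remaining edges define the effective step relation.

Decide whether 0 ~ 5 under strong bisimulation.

Answer: NOT BISIMILAR

Working:
Refine partition for ~:
  round 0: {{0,1,2,3,4,5}}
  round 1: {{0},{1},{2},{3},{4},{5}}
6 equivalence class(es) (converged in 2)
[0]={0}  [5]={5}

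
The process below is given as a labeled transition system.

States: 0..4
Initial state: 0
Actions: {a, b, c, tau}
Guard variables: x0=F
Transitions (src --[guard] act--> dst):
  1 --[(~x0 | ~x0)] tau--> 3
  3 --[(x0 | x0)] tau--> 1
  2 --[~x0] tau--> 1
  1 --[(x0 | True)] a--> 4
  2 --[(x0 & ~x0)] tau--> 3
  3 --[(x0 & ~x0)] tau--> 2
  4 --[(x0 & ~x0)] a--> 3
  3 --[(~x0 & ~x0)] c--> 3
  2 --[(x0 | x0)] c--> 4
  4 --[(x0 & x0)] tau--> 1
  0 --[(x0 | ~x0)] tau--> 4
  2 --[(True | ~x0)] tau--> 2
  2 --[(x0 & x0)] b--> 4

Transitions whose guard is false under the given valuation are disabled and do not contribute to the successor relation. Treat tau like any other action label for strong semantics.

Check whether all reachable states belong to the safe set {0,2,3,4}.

Answer: INVARIANT HOLDS

Trace:
Safe = {0,2,3,4}
Reach set: {0,4}
  0: ✓
  4: ✓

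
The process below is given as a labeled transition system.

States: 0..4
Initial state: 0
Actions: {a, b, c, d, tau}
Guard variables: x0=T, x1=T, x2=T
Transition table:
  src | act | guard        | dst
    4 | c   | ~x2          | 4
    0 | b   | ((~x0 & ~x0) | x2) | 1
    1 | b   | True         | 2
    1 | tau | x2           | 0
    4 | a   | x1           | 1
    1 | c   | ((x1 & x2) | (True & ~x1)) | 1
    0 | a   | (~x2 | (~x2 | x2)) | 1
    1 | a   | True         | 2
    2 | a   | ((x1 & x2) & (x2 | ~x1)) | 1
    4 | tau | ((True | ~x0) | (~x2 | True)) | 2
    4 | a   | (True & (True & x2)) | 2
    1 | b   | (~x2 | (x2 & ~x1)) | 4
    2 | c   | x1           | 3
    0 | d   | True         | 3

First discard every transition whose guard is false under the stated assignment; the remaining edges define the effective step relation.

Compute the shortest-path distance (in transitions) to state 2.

Answer: 2

Analysis:
BFS to 2:
  L0 = {0}
  L1 = {1,3}
  L2 = {2}
depth(2)=2, e.g. a·a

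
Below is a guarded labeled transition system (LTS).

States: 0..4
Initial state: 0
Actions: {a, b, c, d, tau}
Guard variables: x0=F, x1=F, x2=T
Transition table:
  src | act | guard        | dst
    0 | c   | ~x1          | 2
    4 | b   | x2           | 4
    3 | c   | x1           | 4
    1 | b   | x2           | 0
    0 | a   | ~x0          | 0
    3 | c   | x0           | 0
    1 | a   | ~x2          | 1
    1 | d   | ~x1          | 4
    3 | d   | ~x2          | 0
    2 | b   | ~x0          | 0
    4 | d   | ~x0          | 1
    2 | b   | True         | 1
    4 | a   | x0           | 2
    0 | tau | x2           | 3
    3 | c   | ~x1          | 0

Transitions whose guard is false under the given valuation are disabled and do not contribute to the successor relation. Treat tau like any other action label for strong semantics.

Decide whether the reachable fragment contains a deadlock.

Reach set: {0,1,2,3,4}
  0: a→0  c→2  tau→3  [deg 3]
  1: b→0  d→4  [deg 2]
  2: b→0  b→1  [deg 2]
  3: c→0  [deg 1]
  4: b→4  d→1  [deg 2]

Answer: DEADLOCK-FREE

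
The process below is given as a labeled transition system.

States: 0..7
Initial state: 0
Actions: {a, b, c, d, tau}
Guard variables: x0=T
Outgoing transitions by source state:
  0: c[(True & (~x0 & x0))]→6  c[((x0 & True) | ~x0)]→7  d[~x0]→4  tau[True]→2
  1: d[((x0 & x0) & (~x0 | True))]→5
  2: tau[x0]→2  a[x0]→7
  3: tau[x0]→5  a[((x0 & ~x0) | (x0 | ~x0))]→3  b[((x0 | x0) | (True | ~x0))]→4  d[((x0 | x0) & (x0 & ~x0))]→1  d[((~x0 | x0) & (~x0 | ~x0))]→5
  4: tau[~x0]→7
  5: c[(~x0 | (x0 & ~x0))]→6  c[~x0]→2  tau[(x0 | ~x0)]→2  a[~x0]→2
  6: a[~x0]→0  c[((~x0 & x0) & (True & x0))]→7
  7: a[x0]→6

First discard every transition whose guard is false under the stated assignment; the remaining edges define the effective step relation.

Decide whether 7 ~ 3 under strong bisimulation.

Bisimulation quotient by refinement:
  π0 = {{0,1,2,3,4,5,6,7}}
  π1 = {{0},{1},{2},{3},{4,6},{5},{7}}
7 equivalence class(es) (converged in 2)
[7]={7}  [3]={3}

Answer: NOT BISIMILAR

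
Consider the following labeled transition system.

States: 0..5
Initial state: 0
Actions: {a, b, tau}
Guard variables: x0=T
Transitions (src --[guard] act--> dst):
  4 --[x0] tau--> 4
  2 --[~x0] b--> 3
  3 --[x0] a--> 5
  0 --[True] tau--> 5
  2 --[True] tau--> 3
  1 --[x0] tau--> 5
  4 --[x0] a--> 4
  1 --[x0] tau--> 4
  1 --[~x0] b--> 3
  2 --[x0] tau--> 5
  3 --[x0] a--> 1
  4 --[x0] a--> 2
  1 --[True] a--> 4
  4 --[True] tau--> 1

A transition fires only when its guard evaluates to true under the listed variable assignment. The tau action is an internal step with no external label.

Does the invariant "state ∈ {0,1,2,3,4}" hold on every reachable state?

Inv-set: {0,1,2,3,4}
R = {0,5}
  0: ok
  5: ✗ unsafe
counterexample path to 5: tau

Answer: INVARIANT VIOLATED at state 5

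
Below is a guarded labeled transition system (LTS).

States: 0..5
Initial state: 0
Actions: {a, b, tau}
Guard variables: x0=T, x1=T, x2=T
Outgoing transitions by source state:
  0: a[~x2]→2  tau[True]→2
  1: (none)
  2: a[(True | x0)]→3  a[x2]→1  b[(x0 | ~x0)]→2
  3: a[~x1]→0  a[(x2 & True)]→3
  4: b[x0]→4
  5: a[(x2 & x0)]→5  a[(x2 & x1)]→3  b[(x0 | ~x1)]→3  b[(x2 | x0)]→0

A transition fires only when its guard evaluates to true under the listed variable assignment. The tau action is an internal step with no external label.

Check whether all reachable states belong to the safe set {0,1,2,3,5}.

Inv-set: {0,1,2,3,5}
Reach set: {0,1,2,3}
  0: ok
  1: ok
  2: ok
  3: ok

Answer: INVARIANT HOLDS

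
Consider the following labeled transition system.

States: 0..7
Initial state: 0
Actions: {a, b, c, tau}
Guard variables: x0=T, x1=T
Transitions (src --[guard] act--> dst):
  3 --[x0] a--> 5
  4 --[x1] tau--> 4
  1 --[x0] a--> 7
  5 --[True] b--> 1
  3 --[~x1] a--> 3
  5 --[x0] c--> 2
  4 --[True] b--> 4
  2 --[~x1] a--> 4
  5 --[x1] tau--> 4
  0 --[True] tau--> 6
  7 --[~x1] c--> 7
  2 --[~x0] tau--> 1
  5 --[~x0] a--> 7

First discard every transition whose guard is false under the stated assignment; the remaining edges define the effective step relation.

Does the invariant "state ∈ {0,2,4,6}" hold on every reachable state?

Answer: INVARIANT HOLDS

Analysis:
Allowed set {0,2,4,6}
Reach set: {0,6}
  0: safe
  6: safe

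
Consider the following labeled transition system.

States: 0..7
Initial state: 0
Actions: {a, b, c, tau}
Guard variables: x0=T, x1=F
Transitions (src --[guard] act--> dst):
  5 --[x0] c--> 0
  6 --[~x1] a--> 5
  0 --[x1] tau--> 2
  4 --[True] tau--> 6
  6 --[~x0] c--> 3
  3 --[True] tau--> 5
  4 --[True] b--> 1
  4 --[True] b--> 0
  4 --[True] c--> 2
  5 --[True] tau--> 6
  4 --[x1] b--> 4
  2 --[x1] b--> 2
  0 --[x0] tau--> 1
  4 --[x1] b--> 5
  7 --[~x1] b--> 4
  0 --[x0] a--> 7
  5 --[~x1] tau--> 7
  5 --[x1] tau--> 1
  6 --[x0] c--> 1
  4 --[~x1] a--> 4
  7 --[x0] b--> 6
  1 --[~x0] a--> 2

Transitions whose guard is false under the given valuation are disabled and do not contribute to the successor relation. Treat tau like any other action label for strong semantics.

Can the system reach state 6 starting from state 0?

Answer: REACHABLE

Trace:
Guard filter leaves 15 enabled edge(s).
Layer 0: {0}
Layer 1: {1,7}  total {0,1,7}
Layer 2: {4,6}  total {0,1,4,6,7}
Layer 3: {2,5}  total {0,1,2,4,5,6,7}
Reach set: {0,1,2,4,5,6,7}
witness 6: a·b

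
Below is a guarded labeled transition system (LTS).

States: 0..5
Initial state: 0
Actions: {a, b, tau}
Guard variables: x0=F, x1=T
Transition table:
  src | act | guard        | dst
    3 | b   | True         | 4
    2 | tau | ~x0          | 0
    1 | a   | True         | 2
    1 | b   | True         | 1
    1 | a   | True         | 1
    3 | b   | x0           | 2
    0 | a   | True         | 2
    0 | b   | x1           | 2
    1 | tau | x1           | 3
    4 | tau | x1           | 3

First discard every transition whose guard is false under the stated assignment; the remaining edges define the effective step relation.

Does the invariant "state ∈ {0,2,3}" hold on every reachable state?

Answer: INVARIANT HOLDS

Trace:
Inv-set: {0,2,3}
R = {0,2}
  0: ok
  2: ok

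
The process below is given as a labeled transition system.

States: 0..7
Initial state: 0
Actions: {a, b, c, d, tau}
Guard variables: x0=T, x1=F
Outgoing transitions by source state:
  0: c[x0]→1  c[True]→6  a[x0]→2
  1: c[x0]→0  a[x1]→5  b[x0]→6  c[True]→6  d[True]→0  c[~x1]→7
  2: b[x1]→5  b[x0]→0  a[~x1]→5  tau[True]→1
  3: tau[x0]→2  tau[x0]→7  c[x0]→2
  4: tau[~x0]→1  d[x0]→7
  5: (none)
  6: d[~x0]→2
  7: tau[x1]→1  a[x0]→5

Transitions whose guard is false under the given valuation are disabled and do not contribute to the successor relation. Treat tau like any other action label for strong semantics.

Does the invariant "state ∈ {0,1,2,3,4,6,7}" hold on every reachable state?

Answer: INVARIANT VIOLATED at state 5

Trace:
Allowed set {0,1,2,3,4,6,7}
Reachable = {0,1,2,5,6,7}
  0: safe
  1: safe
  2: safe
  5: outside
  6: safe
  7: safe
witness against invariant: a·a → 5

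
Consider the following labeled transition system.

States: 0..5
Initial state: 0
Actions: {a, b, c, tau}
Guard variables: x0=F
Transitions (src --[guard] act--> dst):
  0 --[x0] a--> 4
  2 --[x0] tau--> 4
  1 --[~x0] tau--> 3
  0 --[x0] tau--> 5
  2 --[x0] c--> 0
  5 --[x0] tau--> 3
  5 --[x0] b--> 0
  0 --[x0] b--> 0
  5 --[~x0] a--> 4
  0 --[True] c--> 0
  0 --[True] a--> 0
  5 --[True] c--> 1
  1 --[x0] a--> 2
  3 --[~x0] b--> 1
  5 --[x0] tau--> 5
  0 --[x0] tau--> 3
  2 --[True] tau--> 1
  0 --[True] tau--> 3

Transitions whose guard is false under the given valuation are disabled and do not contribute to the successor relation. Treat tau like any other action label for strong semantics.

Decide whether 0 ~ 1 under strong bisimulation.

Compute ~ classes (split until stable):
  P[0] = {{0,1,2,3,4,5}}
  P[1] = {{0},{1,2},{3},{4},{5}}
  P[2] = {{0},{1},{2},{3},{4},{5}}
Fixed point at round 3; 6 class(es).
class of 0: {0}; class of 1: {1}

Answer: NOT BISIMILAR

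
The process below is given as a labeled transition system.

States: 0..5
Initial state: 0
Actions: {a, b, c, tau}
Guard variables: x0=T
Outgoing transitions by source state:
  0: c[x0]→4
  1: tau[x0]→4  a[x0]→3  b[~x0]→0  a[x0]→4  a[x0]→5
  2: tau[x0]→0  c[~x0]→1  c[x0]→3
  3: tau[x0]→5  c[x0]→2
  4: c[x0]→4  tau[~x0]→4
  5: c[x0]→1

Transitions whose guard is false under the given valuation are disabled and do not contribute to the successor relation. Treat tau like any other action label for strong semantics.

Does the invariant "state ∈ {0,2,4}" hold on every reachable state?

Answer: INVARIANT HOLDS

Trace:
Safe = {0,2,4}
R = {0,4}
  0: ok
  4: ok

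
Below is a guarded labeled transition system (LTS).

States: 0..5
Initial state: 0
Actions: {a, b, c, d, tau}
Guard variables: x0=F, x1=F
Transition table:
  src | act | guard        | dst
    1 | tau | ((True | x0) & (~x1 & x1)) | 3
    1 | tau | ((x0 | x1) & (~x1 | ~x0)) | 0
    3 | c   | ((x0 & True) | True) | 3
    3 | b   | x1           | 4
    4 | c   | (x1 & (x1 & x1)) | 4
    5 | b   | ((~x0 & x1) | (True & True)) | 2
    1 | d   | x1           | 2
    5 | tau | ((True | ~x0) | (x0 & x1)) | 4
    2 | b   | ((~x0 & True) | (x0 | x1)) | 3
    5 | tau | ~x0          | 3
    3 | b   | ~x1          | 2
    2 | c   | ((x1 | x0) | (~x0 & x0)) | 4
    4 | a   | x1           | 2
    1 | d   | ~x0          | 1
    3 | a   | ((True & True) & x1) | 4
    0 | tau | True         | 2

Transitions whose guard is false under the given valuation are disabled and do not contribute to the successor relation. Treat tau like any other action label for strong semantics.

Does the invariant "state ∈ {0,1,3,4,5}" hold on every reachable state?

Allowed set {0,1,3,4,5}
R = {0,2,3}
  0: ✓
  2: outside
  3: ✓
reach 2 via tau — violates

Answer: INVARIANT VIOLATED at state 2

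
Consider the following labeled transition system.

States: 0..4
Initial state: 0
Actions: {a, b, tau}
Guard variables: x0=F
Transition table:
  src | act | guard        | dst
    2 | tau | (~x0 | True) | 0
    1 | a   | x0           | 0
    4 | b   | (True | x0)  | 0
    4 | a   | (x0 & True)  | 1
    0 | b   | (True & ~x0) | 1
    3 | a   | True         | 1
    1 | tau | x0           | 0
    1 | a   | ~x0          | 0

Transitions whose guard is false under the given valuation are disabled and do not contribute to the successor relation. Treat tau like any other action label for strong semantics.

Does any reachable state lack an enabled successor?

Answer: DEADLOCK-FREE

Trace:
Reach set: {0,1}
  0: b→1  [1 exit(s)]
  1: a→0  [1 exit(s)]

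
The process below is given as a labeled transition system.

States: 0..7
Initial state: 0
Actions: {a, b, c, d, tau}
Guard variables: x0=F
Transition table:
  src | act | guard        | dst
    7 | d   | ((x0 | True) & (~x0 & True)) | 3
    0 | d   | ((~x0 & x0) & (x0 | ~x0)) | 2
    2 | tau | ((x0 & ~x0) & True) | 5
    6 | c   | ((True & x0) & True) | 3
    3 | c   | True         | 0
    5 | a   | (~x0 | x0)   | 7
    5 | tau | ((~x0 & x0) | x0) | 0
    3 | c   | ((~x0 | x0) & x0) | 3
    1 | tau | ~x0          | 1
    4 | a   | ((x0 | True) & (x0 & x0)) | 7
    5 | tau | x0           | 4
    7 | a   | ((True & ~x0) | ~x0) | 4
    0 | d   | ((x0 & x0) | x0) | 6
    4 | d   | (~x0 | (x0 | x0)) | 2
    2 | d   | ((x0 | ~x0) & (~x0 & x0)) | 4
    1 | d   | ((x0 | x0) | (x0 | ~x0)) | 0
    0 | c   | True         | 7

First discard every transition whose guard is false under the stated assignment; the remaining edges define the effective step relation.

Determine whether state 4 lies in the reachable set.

After dropping false guards: 8 live edges.
depth 0: {0}
depth 1: {7}  total {0,7}
depth 2: {3,4}  total {0,3,4,7}
depth 3: {2}  total {0,2,3,4,7}
R = {0,2,3,4,7}
witness 4: c·a

Answer: REACHABLE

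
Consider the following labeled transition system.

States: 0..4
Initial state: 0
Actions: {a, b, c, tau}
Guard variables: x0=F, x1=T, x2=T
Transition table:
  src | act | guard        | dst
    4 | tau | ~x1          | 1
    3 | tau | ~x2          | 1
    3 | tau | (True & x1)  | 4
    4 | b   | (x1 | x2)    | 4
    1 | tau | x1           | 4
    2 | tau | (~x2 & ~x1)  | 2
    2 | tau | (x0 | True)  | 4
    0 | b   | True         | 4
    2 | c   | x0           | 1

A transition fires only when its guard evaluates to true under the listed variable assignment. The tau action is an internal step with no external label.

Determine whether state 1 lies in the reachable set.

Answer: UNREACHABLE

Working:
Guard filter leaves 5 enabled edge(s).
L0 = {0}
L1 = {4}  total {0,4}
Reach set: {0,4}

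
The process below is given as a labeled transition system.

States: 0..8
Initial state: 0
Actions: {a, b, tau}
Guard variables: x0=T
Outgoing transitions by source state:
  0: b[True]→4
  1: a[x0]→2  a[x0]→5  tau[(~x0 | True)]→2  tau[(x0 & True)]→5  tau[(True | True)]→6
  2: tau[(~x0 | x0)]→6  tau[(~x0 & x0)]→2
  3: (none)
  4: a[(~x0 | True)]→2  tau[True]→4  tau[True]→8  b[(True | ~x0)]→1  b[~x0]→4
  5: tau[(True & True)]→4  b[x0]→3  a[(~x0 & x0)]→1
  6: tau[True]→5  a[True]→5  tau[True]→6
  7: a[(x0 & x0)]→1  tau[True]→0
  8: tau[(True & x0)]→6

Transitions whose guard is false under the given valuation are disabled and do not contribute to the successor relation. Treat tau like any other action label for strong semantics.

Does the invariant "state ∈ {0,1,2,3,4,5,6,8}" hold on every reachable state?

Answer: INVARIANT HOLDS

Working:
Inv-set: {0,1,2,3,4,5,6,8}
Reach set: {0,1,2,3,4,5,6,8}
  0: ok
  1: ok
  2: ok
  3: ok
  4: ok
  5: ok
  6: ok
  8: ok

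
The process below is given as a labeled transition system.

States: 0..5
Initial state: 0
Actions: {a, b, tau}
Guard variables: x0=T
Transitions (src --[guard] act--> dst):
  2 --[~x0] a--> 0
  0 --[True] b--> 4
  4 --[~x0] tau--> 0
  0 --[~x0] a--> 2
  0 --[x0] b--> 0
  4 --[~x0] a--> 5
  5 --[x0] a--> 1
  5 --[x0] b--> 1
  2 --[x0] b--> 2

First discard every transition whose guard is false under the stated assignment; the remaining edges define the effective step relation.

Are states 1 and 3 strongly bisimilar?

Compute ~ classes (split until stable):
  π0 = {{0,1,2,3,4,5}}
  π1 = {{0,2},{1,3,4},{5}}
  π2 = {{0},{1,3,4},{2},{5}}
4 equivalence class(es) (converged in 3)
1∈{1,3,4}, 3∈{1,3,4}

Answer: BISIMILAR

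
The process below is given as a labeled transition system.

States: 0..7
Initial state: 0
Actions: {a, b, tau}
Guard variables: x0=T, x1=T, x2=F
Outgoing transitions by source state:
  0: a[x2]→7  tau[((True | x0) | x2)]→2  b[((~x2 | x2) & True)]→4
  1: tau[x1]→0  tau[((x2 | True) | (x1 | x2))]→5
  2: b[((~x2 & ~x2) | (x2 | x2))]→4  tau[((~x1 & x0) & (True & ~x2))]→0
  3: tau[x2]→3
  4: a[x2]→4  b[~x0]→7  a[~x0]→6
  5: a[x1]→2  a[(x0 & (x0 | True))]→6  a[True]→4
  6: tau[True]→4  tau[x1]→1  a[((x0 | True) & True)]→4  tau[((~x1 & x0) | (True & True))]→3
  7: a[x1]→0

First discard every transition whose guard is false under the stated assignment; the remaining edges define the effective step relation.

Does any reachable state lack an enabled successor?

Answer: DEADLOCK at state 4

Working:
R = {0,2,4}
  0: b→4  tau→2  [deg 2]
  2: b→4  [deg 1]
  4: ∅  [STUCK]
Path to 4: b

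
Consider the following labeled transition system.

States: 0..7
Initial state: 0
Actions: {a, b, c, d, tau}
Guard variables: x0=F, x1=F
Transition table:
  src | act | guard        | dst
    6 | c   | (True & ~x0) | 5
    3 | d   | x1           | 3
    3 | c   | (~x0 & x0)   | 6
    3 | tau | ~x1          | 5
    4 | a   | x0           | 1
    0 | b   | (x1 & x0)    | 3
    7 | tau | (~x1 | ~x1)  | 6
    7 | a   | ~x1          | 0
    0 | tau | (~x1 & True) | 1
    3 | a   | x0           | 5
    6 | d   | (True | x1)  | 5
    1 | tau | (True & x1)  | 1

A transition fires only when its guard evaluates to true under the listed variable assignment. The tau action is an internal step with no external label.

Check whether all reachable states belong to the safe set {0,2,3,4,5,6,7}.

Answer: INVARIANT VIOLATED at state 1

Trace:
Inv-set: {0,2,3,4,5,6,7}
R = {0,1}
  0: ok
  1: VIOLATES
witness against invariant: tau → 1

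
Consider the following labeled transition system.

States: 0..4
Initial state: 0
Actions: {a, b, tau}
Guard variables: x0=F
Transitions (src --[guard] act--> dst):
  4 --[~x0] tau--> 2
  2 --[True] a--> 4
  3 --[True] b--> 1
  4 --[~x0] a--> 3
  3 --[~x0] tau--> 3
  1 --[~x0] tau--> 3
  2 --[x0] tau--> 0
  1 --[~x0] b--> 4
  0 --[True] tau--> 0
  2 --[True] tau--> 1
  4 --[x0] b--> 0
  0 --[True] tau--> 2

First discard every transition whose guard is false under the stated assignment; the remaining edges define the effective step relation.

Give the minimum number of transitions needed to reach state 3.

Layered search for 3:
  Layer 0: {0}
  Layer 1: {2}
  Layer 2: {1,4}
  Layer 3: {3}
first hit 3 at d=3 via tau·a·a

Answer: 3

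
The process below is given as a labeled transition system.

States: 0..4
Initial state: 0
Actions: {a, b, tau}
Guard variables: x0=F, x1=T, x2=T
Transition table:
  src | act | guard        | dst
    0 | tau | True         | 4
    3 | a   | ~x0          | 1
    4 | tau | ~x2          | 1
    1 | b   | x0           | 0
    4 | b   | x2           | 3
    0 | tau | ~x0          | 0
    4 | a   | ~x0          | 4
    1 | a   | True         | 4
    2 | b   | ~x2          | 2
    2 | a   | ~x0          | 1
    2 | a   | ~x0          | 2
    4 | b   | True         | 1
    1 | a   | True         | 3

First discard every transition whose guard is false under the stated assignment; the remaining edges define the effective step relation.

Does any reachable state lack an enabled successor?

Reach set: {0,1,3,4}
  0: tau→0  tau→4  [2 out]
  1: a→3  a→4  [2 out]
  3: a→1  [1 out]
  4: a→4  b→1  b→3  [3 out]

Answer: DEADLOCK-FREE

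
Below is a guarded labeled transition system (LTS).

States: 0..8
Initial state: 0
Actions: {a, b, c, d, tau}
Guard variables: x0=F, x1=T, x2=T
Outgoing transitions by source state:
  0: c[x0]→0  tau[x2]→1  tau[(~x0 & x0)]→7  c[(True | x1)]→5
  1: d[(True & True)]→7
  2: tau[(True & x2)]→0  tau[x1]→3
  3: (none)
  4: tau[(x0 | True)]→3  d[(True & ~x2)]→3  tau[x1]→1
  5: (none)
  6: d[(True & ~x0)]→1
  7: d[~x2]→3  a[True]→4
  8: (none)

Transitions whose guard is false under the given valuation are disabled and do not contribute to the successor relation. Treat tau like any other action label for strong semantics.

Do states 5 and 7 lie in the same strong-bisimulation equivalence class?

Answer: NOT BISIMILAR

Analysis:
Compute ~ classes (split until stable):
  round 0: {{0,1,2,3,4,5,6,7,8}}
  round 1: {{0},{1,6},{2,4},{3,5,8},{7}}
  round 2: {{0},{1},{2},{3,5,8},{4},{6},{7}}
Fixed point at round 3; 7 class(es).
class of 5: {3,5,8}; class of 7: {7}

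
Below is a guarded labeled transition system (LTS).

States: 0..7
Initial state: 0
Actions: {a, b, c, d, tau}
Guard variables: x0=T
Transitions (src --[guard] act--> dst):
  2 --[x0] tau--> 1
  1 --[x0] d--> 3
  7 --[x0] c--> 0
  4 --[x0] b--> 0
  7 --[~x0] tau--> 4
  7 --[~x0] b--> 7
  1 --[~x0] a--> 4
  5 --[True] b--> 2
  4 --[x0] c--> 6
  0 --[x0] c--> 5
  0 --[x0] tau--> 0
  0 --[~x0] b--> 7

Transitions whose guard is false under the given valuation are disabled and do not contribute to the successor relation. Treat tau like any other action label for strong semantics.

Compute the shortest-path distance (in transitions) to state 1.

Answer: 3

Working:
Breadth-first toward 1:
  L0 = {0}
  L1 = {5}
  L2 = {2}
  L3 = {1}
1 enters at depth 3; path c·b·tau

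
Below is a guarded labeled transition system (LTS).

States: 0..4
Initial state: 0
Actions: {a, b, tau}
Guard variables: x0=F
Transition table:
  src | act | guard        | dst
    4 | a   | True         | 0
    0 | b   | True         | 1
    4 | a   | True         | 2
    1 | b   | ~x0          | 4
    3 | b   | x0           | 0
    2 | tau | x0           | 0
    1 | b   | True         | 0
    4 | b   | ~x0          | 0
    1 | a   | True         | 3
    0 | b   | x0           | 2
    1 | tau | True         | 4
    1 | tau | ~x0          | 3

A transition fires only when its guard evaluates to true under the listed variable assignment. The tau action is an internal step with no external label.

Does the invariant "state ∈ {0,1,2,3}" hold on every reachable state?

Safe = {0,1,2,3}
Reach set: {0,1,2,3,4}
  0: ok
  1: ok
  2: ok
  3: ok
  4: VIOLATES
reach 4 via b·b — violates

Answer: INVARIANT VIOLATED at state 4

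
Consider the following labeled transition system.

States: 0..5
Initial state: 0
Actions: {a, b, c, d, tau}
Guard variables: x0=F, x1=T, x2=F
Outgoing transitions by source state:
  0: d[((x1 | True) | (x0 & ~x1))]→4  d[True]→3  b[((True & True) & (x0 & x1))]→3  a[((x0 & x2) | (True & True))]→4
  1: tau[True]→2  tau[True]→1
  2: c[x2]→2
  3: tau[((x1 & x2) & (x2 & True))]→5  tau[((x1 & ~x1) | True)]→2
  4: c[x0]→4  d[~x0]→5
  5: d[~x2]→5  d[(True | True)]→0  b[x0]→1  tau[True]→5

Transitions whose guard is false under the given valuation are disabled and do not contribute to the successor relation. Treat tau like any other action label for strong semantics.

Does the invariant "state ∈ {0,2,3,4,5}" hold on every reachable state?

Inv-set: {0,2,3,4,5}
R = {0,2,3,4,5}
  0: safe
  2: safe
  3: safe
  4: safe
  5: safe

Answer: INVARIANT HOLDS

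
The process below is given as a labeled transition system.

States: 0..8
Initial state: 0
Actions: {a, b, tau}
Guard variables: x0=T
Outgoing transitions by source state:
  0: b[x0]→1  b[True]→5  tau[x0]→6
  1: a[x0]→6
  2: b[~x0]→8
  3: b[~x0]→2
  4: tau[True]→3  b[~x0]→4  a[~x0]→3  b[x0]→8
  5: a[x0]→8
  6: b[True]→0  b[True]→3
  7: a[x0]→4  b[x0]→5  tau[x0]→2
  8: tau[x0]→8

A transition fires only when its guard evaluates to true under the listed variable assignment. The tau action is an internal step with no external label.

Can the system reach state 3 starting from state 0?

Guard filter leaves 13 enabled edge(s).
depth 0: {0}
depth 1: {1,5,6}  total {0,1,5,6}
depth 2: {3,8}  total {0,1,3,5,6,8}
R = {0,1,3,5,6,8}
witness 3: tau·b

Answer: REACHABLE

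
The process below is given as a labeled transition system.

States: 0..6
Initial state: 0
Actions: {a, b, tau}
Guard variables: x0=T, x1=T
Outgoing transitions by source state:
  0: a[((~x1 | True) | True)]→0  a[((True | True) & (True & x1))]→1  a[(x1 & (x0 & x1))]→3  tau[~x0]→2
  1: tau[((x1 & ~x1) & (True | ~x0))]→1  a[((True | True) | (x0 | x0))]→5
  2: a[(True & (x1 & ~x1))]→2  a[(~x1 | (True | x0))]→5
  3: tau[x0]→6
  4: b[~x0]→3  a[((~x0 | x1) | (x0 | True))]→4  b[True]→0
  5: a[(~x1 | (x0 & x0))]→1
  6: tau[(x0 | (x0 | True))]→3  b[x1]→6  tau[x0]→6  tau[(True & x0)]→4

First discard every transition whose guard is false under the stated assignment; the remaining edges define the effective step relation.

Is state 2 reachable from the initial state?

13 transition(s) survive guard evaluation.
L0 = {0}
L1 = {1,3}  cumulative {0,1,3}
L2 = {5,6}  cumulative {0,1,3,5,6}
L3 = {4}  cumulative {0,1,3,4,5,6}
Reach set: {0,1,3,4,5,6}

Answer: UNREACHABLE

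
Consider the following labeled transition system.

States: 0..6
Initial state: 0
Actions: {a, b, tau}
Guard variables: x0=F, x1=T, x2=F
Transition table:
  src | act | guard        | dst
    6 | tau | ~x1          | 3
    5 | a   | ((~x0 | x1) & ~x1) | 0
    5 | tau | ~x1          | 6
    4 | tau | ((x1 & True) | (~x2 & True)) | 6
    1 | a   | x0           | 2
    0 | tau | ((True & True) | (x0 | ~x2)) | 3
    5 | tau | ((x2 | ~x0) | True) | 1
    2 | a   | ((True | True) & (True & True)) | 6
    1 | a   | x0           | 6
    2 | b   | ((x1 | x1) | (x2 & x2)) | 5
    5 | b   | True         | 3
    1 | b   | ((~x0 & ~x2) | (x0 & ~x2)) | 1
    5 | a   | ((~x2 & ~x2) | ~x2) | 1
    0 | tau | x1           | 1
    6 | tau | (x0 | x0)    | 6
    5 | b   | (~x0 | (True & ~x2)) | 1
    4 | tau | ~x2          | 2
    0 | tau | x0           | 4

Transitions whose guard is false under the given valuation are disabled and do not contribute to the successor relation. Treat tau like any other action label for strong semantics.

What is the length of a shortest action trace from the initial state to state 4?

Answer: UNREACHABLE

Analysis:
Layered search for 4:
  Layer 0: {0}
  Layer 1: {1,3}
4 never appears.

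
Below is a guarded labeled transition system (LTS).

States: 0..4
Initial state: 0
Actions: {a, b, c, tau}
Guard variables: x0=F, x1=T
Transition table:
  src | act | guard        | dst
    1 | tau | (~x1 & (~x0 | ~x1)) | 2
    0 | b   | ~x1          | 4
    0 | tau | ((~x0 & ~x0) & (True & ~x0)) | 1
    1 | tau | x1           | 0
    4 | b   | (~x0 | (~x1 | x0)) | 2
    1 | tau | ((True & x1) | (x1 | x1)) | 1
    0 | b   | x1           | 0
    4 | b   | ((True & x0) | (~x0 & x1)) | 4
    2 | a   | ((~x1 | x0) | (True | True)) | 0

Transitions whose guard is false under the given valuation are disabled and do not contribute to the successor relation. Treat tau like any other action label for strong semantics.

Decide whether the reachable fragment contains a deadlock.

Answer: DEADLOCK-FREE

Analysis:
Reachable = {0,1}
  0: b→0  tau→1  [2 exit(s)]
  1: tau→0  tau→1  [2 exit(s)]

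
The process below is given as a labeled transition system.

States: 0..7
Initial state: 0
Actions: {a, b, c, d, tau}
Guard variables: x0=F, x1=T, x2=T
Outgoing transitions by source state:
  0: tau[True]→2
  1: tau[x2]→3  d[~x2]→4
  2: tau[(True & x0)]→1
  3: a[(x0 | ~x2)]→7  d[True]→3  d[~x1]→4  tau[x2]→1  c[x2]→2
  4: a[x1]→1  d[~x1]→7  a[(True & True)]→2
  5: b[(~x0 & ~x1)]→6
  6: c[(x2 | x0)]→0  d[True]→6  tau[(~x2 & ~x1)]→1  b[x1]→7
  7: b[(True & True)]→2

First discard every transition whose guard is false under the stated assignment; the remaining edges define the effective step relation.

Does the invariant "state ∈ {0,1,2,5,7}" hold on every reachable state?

Safe = {0,1,2,5,7}
Reachable = {0,2}
  0: ✓
  2: ✓

Answer: INVARIANT HOLDS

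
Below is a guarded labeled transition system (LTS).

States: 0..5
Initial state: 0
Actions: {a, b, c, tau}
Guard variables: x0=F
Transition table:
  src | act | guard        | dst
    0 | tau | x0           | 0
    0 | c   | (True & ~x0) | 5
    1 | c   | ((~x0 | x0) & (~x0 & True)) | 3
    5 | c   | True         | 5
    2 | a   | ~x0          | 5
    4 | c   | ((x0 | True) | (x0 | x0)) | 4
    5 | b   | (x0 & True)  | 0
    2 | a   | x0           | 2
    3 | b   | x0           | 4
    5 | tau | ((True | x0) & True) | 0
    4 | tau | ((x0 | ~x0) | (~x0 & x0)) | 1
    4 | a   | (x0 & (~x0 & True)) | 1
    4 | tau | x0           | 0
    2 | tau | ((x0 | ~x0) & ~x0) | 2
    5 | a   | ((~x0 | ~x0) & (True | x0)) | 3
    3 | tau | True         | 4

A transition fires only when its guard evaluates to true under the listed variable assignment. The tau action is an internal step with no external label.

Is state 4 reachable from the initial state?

10 transition(s) survive guard evaluation.
depth 0: {0}
depth 1: {5}  now seen {0,5}
depth 2: {3}  now seen {0,3,5}
depth 3: {4}  now seen {0,3,4,5}
depth 4: {1}  now seen {0,1,3,4,5}
Reachable = {0,1,3,4,5}
Path to 4: c·a·tau

Answer: REACHABLE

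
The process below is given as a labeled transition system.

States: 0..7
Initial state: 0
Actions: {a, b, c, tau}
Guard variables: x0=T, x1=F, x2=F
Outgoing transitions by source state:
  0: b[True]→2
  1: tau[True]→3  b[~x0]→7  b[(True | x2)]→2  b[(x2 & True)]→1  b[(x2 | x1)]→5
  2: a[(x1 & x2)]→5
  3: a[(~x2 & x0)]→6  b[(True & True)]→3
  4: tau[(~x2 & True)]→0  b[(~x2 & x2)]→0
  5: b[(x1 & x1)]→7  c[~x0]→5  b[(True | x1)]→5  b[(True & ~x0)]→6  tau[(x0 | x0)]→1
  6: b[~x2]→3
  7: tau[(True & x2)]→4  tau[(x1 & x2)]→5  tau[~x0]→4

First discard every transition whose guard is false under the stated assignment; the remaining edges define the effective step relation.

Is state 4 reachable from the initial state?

Answer: UNREACHABLE

Analysis:
9 transition(s) survive guard evaluation.
Layer 0: {0}
Layer 1: {2}  total {0,2}
Reachable = {0,2}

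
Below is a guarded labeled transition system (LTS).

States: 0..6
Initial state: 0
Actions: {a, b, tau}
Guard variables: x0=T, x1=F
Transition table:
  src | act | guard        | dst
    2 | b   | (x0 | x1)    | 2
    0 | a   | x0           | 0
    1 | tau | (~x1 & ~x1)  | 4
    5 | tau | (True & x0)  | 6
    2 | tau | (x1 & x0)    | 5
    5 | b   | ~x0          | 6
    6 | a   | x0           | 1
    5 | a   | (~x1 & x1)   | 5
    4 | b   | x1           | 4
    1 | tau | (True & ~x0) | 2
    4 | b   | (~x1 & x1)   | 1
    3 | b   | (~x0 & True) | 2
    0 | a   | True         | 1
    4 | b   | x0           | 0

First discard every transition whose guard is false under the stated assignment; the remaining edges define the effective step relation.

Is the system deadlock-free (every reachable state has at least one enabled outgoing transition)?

R = {0,1,4}
  0: a→0  a→1  [2 exit(s)]
  1: tau→4  [1 exit(s)]
  4: b→0  [1 exit(s)]

Answer: DEADLOCK-FREE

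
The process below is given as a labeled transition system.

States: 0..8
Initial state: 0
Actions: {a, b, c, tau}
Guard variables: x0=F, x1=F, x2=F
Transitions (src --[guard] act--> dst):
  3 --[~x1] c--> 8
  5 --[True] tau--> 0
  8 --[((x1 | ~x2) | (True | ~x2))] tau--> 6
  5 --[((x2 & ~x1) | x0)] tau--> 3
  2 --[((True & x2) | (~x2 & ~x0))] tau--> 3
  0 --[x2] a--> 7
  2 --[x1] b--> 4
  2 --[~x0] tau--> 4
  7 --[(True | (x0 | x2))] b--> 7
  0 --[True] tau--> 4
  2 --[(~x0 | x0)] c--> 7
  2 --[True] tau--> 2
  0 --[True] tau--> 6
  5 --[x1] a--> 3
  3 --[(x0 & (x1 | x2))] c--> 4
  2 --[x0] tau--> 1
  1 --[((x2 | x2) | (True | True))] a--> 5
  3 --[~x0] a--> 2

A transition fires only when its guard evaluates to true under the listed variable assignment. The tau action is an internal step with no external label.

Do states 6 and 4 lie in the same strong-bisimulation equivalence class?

Answer: BISIMILAR

Working:
Refine partition for ~:
  P[0] = {{0,1,2,3,4,5,6,7,8}}
  P[1] = {{0,5,8},{1},{2},{3},{4,6},{7}}
  P[2] = {{0,8},{1},{2},{3},{4,6},{5},{7}}
7 equivalence class(es) (converged in 3)
6∈{4,6}, 4∈{4,6}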